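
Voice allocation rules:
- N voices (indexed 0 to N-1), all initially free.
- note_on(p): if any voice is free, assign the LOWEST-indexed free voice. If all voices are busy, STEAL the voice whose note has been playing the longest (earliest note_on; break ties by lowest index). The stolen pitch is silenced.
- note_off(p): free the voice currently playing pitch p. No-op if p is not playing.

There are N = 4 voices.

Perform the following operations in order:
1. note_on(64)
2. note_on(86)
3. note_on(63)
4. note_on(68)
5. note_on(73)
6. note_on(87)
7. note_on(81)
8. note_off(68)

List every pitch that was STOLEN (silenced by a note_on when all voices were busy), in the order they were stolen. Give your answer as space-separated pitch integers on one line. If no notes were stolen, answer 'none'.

Op 1: note_on(64): voice 0 is free -> assigned | voices=[64 - - -]
Op 2: note_on(86): voice 1 is free -> assigned | voices=[64 86 - -]
Op 3: note_on(63): voice 2 is free -> assigned | voices=[64 86 63 -]
Op 4: note_on(68): voice 3 is free -> assigned | voices=[64 86 63 68]
Op 5: note_on(73): all voices busy, STEAL voice 0 (pitch 64, oldest) -> assign | voices=[73 86 63 68]
Op 6: note_on(87): all voices busy, STEAL voice 1 (pitch 86, oldest) -> assign | voices=[73 87 63 68]
Op 7: note_on(81): all voices busy, STEAL voice 2 (pitch 63, oldest) -> assign | voices=[73 87 81 68]
Op 8: note_off(68): free voice 3 | voices=[73 87 81 -]

Answer: 64 86 63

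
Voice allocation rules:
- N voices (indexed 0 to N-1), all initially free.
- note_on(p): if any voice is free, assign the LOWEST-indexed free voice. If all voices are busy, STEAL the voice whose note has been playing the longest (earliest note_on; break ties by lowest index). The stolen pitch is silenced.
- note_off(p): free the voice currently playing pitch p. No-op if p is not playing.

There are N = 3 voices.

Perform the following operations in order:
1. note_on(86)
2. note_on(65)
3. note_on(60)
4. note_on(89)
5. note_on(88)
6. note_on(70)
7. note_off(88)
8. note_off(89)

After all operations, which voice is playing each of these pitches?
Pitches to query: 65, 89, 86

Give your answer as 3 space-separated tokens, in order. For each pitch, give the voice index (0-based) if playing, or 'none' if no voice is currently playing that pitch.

Op 1: note_on(86): voice 0 is free -> assigned | voices=[86 - -]
Op 2: note_on(65): voice 1 is free -> assigned | voices=[86 65 -]
Op 3: note_on(60): voice 2 is free -> assigned | voices=[86 65 60]
Op 4: note_on(89): all voices busy, STEAL voice 0 (pitch 86, oldest) -> assign | voices=[89 65 60]
Op 5: note_on(88): all voices busy, STEAL voice 1 (pitch 65, oldest) -> assign | voices=[89 88 60]
Op 6: note_on(70): all voices busy, STEAL voice 2 (pitch 60, oldest) -> assign | voices=[89 88 70]
Op 7: note_off(88): free voice 1 | voices=[89 - 70]
Op 8: note_off(89): free voice 0 | voices=[- - 70]

Answer: none none none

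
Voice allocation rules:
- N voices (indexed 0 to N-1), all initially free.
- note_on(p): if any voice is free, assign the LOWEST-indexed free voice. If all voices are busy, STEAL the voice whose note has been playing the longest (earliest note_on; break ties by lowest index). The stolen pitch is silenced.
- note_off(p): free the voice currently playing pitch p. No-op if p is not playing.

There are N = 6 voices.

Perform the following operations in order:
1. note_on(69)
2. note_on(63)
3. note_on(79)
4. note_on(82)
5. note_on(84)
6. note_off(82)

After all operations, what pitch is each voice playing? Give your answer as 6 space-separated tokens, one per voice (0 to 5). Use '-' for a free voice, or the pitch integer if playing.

Answer: 69 63 79 - 84 -

Derivation:
Op 1: note_on(69): voice 0 is free -> assigned | voices=[69 - - - - -]
Op 2: note_on(63): voice 1 is free -> assigned | voices=[69 63 - - - -]
Op 3: note_on(79): voice 2 is free -> assigned | voices=[69 63 79 - - -]
Op 4: note_on(82): voice 3 is free -> assigned | voices=[69 63 79 82 - -]
Op 5: note_on(84): voice 4 is free -> assigned | voices=[69 63 79 82 84 -]
Op 6: note_off(82): free voice 3 | voices=[69 63 79 - 84 -]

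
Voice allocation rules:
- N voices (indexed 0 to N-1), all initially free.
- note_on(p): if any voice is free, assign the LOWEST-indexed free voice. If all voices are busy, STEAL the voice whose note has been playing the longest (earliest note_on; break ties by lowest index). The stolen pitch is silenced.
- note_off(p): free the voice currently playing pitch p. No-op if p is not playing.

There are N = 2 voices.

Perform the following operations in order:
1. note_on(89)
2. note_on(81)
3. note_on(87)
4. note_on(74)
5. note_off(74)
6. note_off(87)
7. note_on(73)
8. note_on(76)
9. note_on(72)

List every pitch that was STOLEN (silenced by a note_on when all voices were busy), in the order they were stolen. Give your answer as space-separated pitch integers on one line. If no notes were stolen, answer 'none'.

Op 1: note_on(89): voice 0 is free -> assigned | voices=[89 -]
Op 2: note_on(81): voice 1 is free -> assigned | voices=[89 81]
Op 3: note_on(87): all voices busy, STEAL voice 0 (pitch 89, oldest) -> assign | voices=[87 81]
Op 4: note_on(74): all voices busy, STEAL voice 1 (pitch 81, oldest) -> assign | voices=[87 74]
Op 5: note_off(74): free voice 1 | voices=[87 -]
Op 6: note_off(87): free voice 0 | voices=[- -]
Op 7: note_on(73): voice 0 is free -> assigned | voices=[73 -]
Op 8: note_on(76): voice 1 is free -> assigned | voices=[73 76]
Op 9: note_on(72): all voices busy, STEAL voice 0 (pitch 73, oldest) -> assign | voices=[72 76]

Answer: 89 81 73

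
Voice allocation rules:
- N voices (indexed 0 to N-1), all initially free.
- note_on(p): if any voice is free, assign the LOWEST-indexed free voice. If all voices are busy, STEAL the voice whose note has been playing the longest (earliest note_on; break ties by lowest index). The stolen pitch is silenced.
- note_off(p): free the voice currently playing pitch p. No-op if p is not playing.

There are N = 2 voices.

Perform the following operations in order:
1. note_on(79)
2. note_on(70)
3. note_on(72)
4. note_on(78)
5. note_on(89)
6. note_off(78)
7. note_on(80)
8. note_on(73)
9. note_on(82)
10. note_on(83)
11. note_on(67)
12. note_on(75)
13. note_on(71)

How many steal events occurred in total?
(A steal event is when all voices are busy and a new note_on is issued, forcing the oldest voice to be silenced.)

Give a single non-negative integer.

Op 1: note_on(79): voice 0 is free -> assigned | voices=[79 -]
Op 2: note_on(70): voice 1 is free -> assigned | voices=[79 70]
Op 3: note_on(72): all voices busy, STEAL voice 0 (pitch 79, oldest) -> assign | voices=[72 70]
Op 4: note_on(78): all voices busy, STEAL voice 1 (pitch 70, oldest) -> assign | voices=[72 78]
Op 5: note_on(89): all voices busy, STEAL voice 0 (pitch 72, oldest) -> assign | voices=[89 78]
Op 6: note_off(78): free voice 1 | voices=[89 -]
Op 7: note_on(80): voice 1 is free -> assigned | voices=[89 80]
Op 8: note_on(73): all voices busy, STEAL voice 0 (pitch 89, oldest) -> assign | voices=[73 80]
Op 9: note_on(82): all voices busy, STEAL voice 1 (pitch 80, oldest) -> assign | voices=[73 82]
Op 10: note_on(83): all voices busy, STEAL voice 0 (pitch 73, oldest) -> assign | voices=[83 82]
Op 11: note_on(67): all voices busy, STEAL voice 1 (pitch 82, oldest) -> assign | voices=[83 67]
Op 12: note_on(75): all voices busy, STEAL voice 0 (pitch 83, oldest) -> assign | voices=[75 67]
Op 13: note_on(71): all voices busy, STEAL voice 1 (pitch 67, oldest) -> assign | voices=[75 71]

Answer: 9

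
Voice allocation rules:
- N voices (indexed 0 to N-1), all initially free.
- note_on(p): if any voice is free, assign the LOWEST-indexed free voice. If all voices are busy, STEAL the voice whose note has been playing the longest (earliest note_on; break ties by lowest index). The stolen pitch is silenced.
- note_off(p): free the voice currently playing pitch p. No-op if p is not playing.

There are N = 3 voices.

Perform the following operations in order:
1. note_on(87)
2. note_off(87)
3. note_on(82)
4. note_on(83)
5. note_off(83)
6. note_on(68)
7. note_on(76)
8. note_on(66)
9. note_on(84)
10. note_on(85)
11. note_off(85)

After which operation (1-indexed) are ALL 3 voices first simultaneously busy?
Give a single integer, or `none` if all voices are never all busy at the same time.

Op 1: note_on(87): voice 0 is free -> assigned | voices=[87 - -]
Op 2: note_off(87): free voice 0 | voices=[- - -]
Op 3: note_on(82): voice 0 is free -> assigned | voices=[82 - -]
Op 4: note_on(83): voice 1 is free -> assigned | voices=[82 83 -]
Op 5: note_off(83): free voice 1 | voices=[82 - -]
Op 6: note_on(68): voice 1 is free -> assigned | voices=[82 68 -]
Op 7: note_on(76): voice 2 is free -> assigned | voices=[82 68 76]
Op 8: note_on(66): all voices busy, STEAL voice 0 (pitch 82, oldest) -> assign | voices=[66 68 76]
Op 9: note_on(84): all voices busy, STEAL voice 1 (pitch 68, oldest) -> assign | voices=[66 84 76]
Op 10: note_on(85): all voices busy, STEAL voice 2 (pitch 76, oldest) -> assign | voices=[66 84 85]
Op 11: note_off(85): free voice 2 | voices=[66 84 -]

Answer: 7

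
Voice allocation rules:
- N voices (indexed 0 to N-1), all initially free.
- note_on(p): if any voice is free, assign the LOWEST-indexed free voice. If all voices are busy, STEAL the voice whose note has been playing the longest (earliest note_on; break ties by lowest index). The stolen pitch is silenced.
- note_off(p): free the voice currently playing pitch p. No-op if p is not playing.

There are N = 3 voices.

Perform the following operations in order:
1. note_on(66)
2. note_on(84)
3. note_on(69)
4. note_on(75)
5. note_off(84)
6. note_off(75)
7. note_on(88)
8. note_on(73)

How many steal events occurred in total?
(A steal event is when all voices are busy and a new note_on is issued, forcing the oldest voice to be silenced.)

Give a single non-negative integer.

Op 1: note_on(66): voice 0 is free -> assigned | voices=[66 - -]
Op 2: note_on(84): voice 1 is free -> assigned | voices=[66 84 -]
Op 3: note_on(69): voice 2 is free -> assigned | voices=[66 84 69]
Op 4: note_on(75): all voices busy, STEAL voice 0 (pitch 66, oldest) -> assign | voices=[75 84 69]
Op 5: note_off(84): free voice 1 | voices=[75 - 69]
Op 6: note_off(75): free voice 0 | voices=[- - 69]
Op 7: note_on(88): voice 0 is free -> assigned | voices=[88 - 69]
Op 8: note_on(73): voice 1 is free -> assigned | voices=[88 73 69]

Answer: 1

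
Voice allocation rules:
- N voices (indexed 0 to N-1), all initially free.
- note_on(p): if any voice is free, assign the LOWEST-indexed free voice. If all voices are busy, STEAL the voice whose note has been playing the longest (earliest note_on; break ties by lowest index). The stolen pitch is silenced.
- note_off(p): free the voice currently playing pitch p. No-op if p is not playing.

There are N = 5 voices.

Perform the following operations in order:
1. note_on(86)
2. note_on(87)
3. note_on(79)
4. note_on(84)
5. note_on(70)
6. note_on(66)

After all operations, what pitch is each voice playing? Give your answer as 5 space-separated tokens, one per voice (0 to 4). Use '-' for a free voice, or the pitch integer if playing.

Answer: 66 87 79 84 70

Derivation:
Op 1: note_on(86): voice 0 is free -> assigned | voices=[86 - - - -]
Op 2: note_on(87): voice 1 is free -> assigned | voices=[86 87 - - -]
Op 3: note_on(79): voice 2 is free -> assigned | voices=[86 87 79 - -]
Op 4: note_on(84): voice 3 is free -> assigned | voices=[86 87 79 84 -]
Op 5: note_on(70): voice 4 is free -> assigned | voices=[86 87 79 84 70]
Op 6: note_on(66): all voices busy, STEAL voice 0 (pitch 86, oldest) -> assign | voices=[66 87 79 84 70]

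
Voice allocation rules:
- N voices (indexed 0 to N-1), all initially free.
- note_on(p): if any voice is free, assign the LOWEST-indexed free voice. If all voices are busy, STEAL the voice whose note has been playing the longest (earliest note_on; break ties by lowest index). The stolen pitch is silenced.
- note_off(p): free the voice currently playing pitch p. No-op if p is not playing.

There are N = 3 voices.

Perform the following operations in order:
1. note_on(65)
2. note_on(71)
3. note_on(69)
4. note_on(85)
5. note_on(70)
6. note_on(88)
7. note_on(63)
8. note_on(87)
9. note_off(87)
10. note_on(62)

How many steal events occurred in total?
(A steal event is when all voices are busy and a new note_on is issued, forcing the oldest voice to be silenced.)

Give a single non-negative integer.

Answer: 5

Derivation:
Op 1: note_on(65): voice 0 is free -> assigned | voices=[65 - -]
Op 2: note_on(71): voice 1 is free -> assigned | voices=[65 71 -]
Op 3: note_on(69): voice 2 is free -> assigned | voices=[65 71 69]
Op 4: note_on(85): all voices busy, STEAL voice 0 (pitch 65, oldest) -> assign | voices=[85 71 69]
Op 5: note_on(70): all voices busy, STEAL voice 1 (pitch 71, oldest) -> assign | voices=[85 70 69]
Op 6: note_on(88): all voices busy, STEAL voice 2 (pitch 69, oldest) -> assign | voices=[85 70 88]
Op 7: note_on(63): all voices busy, STEAL voice 0 (pitch 85, oldest) -> assign | voices=[63 70 88]
Op 8: note_on(87): all voices busy, STEAL voice 1 (pitch 70, oldest) -> assign | voices=[63 87 88]
Op 9: note_off(87): free voice 1 | voices=[63 - 88]
Op 10: note_on(62): voice 1 is free -> assigned | voices=[63 62 88]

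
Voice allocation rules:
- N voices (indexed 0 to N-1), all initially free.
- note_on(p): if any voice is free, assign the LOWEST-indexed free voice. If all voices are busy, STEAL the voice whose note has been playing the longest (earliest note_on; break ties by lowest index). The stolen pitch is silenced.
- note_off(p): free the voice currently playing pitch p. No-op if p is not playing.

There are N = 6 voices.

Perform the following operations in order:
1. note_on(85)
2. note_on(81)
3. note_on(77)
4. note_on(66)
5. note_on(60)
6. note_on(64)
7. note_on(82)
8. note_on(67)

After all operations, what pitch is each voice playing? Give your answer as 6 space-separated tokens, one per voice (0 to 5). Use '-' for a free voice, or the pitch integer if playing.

Op 1: note_on(85): voice 0 is free -> assigned | voices=[85 - - - - -]
Op 2: note_on(81): voice 1 is free -> assigned | voices=[85 81 - - - -]
Op 3: note_on(77): voice 2 is free -> assigned | voices=[85 81 77 - - -]
Op 4: note_on(66): voice 3 is free -> assigned | voices=[85 81 77 66 - -]
Op 5: note_on(60): voice 4 is free -> assigned | voices=[85 81 77 66 60 -]
Op 6: note_on(64): voice 5 is free -> assigned | voices=[85 81 77 66 60 64]
Op 7: note_on(82): all voices busy, STEAL voice 0 (pitch 85, oldest) -> assign | voices=[82 81 77 66 60 64]
Op 8: note_on(67): all voices busy, STEAL voice 1 (pitch 81, oldest) -> assign | voices=[82 67 77 66 60 64]

Answer: 82 67 77 66 60 64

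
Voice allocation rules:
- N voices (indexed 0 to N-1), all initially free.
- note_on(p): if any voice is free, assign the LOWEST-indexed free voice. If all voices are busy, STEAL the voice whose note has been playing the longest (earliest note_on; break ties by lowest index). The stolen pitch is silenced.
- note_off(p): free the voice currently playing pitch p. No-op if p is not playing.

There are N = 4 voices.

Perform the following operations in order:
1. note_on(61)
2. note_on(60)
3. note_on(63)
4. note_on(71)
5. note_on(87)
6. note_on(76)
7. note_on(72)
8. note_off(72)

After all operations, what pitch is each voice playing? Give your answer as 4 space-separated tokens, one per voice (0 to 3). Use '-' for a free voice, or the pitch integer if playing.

Answer: 87 76 - 71

Derivation:
Op 1: note_on(61): voice 0 is free -> assigned | voices=[61 - - -]
Op 2: note_on(60): voice 1 is free -> assigned | voices=[61 60 - -]
Op 3: note_on(63): voice 2 is free -> assigned | voices=[61 60 63 -]
Op 4: note_on(71): voice 3 is free -> assigned | voices=[61 60 63 71]
Op 5: note_on(87): all voices busy, STEAL voice 0 (pitch 61, oldest) -> assign | voices=[87 60 63 71]
Op 6: note_on(76): all voices busy, STEAL voice 1 (pitch 60, oldest) -> assign | voices=[87 76 63 71]
Op 7: note_on(72): all voices busy, STEAL voice 2 (pitch 63, oldest) -> assign | voices=[87 76 72 71]
Op 8: note_off(72): free voice 2 | voices=[87 76 - 71]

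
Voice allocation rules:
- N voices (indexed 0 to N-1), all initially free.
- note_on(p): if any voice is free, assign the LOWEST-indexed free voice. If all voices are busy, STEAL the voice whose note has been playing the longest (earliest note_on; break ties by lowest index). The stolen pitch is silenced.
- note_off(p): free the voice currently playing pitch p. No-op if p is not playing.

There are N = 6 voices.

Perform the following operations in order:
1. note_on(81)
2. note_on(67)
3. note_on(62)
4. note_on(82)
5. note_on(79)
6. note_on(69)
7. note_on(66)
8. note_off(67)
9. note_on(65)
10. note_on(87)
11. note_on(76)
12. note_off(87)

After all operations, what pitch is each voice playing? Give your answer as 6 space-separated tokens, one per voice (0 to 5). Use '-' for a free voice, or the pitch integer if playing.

Op 1: note_on(81): voice 0 is free -> assigned | voices=[81 - - - - -]
Op 2: note_on(67): voice 1 is free -> assigned | voices=[81 67 - - - -]
Op 3: note_on(62): voice 2 is free -> assigned | voices=[81 67 62 - - -]
Op 4: note_on(82): voice 3 is free -> assigned | voices=[81 67 62 82 - -]
Op 5: note_on(79): voice 4 is free -> assigned | voices=[81 67 62 82 79 -]
Op 6: note_on(69): voice 5 is free -> assigned | voices=[81 67 62 82 79 69]
Op 7: note_on(66): all voices busy, STEAL voice 0 (pitch 81, oldest) -> assign | voices=[66 67 62 82 79 69]
Op 8: note_off(67): free voice 1 | voices=[66 - 62 82 79 69]
Op 9: note_on(65): voice 1 is free -> assigned | voices=[66 65 62 82 79 69]
Op 10: note_on(87): all voices busy, STEAL voice 2 (pitch 62, oldest) -> assign | voices=[66 65 87 82 79 69]
Op 11: note_on(76): all voices busy, STEAL voice 3 (pitch 82, oldest) -> assign | voices=[66 65 87 76 79 69]
Op 12: note_off(87): free voice 2 | voices=[66 65 - 76 79 69]

Answer: 66 65 - 76 79 69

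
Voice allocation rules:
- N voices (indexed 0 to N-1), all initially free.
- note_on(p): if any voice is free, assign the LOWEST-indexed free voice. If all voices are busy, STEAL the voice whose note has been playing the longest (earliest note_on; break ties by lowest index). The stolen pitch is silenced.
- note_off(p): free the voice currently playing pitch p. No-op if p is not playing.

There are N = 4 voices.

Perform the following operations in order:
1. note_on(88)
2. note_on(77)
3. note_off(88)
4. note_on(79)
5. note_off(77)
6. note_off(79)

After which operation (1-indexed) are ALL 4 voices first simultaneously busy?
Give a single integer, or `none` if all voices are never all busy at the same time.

Op 1: note_on(88): voice 0 is free -> assigned | voices=[88 - - -]
Op 2: note_on(77): voice 1 is free -> assigned | voices=[88 77 - -]
Op 3: note_off(88): free voice 0 | voices=[- 77 - -]
Op 4: note_on(79): voice 0 is free -> assigned | voices=[79 77 - -]
Op 5: note_off(77): free voice 1 | voices=[79 - - -]
Op 6: note_off(79): free voice 0 | voices=[- - - -]

Answer: none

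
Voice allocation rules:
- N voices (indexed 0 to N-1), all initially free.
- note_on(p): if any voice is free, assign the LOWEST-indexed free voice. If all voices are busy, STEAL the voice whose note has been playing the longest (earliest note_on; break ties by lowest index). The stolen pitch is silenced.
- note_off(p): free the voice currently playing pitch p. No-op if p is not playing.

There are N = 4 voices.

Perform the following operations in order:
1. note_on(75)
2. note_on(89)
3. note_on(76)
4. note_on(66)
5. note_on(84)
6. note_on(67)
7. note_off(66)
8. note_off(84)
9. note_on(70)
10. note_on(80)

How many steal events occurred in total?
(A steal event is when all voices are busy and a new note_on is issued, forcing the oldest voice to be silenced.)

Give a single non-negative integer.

Answer: 2

Derivation:
Op 1: note_on(75): voice 0 is free -> assigned | voices=[75 - - -]
Op 2: note_on(89): voice 1 is free -> assigned | voices=[75 89 - -]
Op 3: note_on(76): voice 2 is free -> assigned | voices=[75 89 76 -]
Op 4: note_on(66): voice 3 is free -> assigned | voices=[75 89 76 66]
Op 5: note_on(84): all voices busy, STEAL voice 0 (pitch 75, oldest) -> assign | voices=[84 89 76 66]
Op 6: note_on(67): all voices busy, STEAL voice 1 (pitch 89, oldest) -> assign | voices=[84 67 76 66]
Op 7: note_off(66): free voice 3 | voices=[84 67 76 -]
Op 8: note_off(84): free voice 0 | voices=[- 67 76 -]
Op 9: note_on(70): voice 0 is free -> assigned | voices=[70 67 76 -]
Op 10: note_on(80): voice 3 is free -> assigned | voices=[70 67 76 80]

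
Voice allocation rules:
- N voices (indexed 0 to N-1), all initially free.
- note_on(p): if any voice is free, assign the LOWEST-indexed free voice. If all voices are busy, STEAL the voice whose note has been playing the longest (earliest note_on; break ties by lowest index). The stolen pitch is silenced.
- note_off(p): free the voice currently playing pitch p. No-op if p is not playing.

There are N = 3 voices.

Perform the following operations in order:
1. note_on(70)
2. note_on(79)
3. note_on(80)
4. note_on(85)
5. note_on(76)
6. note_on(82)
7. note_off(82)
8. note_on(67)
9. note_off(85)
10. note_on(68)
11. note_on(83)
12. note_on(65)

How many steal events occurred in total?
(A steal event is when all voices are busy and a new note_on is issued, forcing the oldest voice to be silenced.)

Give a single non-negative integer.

Op 1: note_on(70): voice 0 is free -> assigned | voices=[70 - -]
Op 2: note_on(79): voice 1 is free -> assigned | voices=[70 79 -]
Op 3: note_on(80): voice 2 is free -> assigned | voices=[70 79 80]
Op 4: note_on(85): all voices busy, STEAL voice 0 (pitch 70, oldest) -> assign | voices=[85 79 80]
Op 5: note_on(76): all voices busy, STEAL voice 1 (pitch 79, oldest) -> assign | voices=[85 76 80]
Op 6: note_on(82): all voices busy, STEAL voice 2 (pitch 80, oldest) -> assign | voices=[85 76 82]
Op 7: note_off(82): free voice 2 | voices=[85 76 -]
Op 8: note_on(67): voice 2 is free -> assigned | voices=[85 76 67]
Op 9: note_off(85): free voice 0 | voices=[- 76 67]
Op 10: note_on(68): voice 0 is free -> assigned | voices=[68 76 67]
Op 11: note_on(83): all voices busy, STEAL voice 1 (pitch 76, oldest) -> assign | voices=[68 83 67]
Op 12: note_on(65): all voices busy, STEAL voice 2 (pitch 67, oldest) -> assign | voices=[68 83 65]

Answer: 5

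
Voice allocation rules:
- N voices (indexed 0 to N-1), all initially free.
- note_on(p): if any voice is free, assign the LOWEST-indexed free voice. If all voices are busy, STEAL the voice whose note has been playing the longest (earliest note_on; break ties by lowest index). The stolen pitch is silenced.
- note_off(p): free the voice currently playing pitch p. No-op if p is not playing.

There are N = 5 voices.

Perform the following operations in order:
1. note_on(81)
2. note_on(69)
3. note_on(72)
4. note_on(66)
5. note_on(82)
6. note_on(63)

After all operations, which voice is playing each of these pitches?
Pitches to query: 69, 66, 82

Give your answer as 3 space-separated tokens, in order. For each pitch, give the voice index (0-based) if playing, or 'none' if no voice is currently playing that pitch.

Answer: 1 3 4

Derivation:
Op 1: note_on(81): voice 0 is free -> assigned | voices=[81 - - - -]
Op 2: note_on(69): voice 1 is free -> assigned | voices=[81 69 - - -]
Op 3: note_on(72): voice 2 is free -> assigned | voices=[81 69 72 - -]
Op 4: note_on(66): voice 3 is free -> assigned | voices=[81 69 72 66 -]
Op 5: note_on(82): voice 4 is free -> assigned | voices=[81 69 72 66 82]
Op 6: note_on(63): all voices busy, STEAL voice 0 (pitch 81, oldest) -> assign | voices=[63 69 72 66 82]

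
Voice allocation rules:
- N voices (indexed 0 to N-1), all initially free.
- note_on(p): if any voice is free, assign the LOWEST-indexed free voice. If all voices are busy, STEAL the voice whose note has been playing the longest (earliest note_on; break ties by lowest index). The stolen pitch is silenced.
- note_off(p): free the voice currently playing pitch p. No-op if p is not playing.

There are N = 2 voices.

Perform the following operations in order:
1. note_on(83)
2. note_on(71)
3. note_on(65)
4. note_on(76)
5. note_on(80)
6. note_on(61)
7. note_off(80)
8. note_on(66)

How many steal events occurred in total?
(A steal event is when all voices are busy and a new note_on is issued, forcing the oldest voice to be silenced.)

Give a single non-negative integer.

Op 1: note_on(83): voice 0 is free -> assigned | voices=[83 -]
Op 2: note_on(71): voice 1 is free -> assigned | voices=[83 71]
Op 3: note_on(65): all voices busy, STEAL voice 0 (pitch 83, oldest) -> assign | voices=[65 71]
Op 4: note_on(76): all voices busy, STEAL voice 1 (pitch 71, oldest) -> assign | voices=[65 76]
Op 5: note_on(80): all voices busy, STEAL voice 0 (pitch 65, oldest) -> assign | voices=[80 76]
Op 6: note_on(61): all voices busy, STEAL voice 1 (pitch 76, oldest) -> assign | voices=[80 61]
Op 7: note_off(80): free voice 0 | voices=[- 61]
Op 8: note_on(66): voice 0 is free -> assigned | voices=[66 61]

Answer: 4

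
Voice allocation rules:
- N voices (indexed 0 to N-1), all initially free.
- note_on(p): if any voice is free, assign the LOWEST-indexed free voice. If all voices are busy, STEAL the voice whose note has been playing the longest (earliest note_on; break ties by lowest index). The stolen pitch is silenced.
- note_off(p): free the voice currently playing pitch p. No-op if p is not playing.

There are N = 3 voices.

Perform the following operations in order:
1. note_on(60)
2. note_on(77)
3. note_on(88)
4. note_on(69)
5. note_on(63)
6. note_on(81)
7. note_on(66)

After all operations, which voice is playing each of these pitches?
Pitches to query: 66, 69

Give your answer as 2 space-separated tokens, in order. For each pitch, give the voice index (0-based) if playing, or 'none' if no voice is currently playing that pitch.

Answer: 0 none

Derivation:
Op 1: note_on(60): voice 0 is free -> assigned | voices=[60 - -]
Op 2: note_on(77): voice 1 is free -> assigned | voices=[60 77 -]
Op 3: note_on(88): voice 2 is free -> assigned | voices=[60 77 88]
Op 4: note_on(69): all voices busy, STEAL voice 0 (pitch 60, oldest) -> assign | voices=[69 77 88]
Op 5: note_on(63): all voices busy, STEAL voice 1 (pitch 77, oldest) -> assign | voices=[69 63 88]
Op 6: note_on(81): all voices busy, STEAL voice 2 (pitch 88, oldest) -> assign | voices=[69 63 81]
Op 7: note_on(66): all voices busy, STEAL voice 0 (pitch 69, oldest) -> assign | voices=[66 63 81]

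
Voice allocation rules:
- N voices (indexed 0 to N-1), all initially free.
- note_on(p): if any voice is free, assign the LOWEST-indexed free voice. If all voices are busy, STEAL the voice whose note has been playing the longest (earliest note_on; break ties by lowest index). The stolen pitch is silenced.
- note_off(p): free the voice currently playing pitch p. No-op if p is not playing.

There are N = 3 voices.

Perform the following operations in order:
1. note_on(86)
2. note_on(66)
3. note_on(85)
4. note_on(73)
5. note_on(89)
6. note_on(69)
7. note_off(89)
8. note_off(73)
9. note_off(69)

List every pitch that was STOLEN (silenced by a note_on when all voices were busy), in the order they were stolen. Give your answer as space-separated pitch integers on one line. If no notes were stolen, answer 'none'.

Answer: 86 66 85

Derivation:
Op 1: note_on(86): voice 0 is free -> assigned | voices=[86 - -]
Op 2: note_on(66): voice 1 is free -> assigned | voices=[86 66 -]
Op 3: note_on(85): voice 2 is free -> assigned | voices=[86 66 85]
Op 4: note_on(73): all voices busy, STEAL voice 0 (pitch 86, oldest) -> assign | voices=[73 66 85]
Op 5: note_on(89): all voices busy, STEAL voice 1 (pitch 66, oldest) -> assign | voices=[73 89 85]
Op 6: note_on(69): all voices busy, STEAL voice 2 (pitch 85, oldest) -> assign | voices=[73 89 69]
Op 7: note_off(89): free voice 1 | voices=[73 - 69]
Op 8: note_off(73): free voice 0 | voices=[- - 69]
Op 9: note_off(69): free voice 2 | voices=[- - -]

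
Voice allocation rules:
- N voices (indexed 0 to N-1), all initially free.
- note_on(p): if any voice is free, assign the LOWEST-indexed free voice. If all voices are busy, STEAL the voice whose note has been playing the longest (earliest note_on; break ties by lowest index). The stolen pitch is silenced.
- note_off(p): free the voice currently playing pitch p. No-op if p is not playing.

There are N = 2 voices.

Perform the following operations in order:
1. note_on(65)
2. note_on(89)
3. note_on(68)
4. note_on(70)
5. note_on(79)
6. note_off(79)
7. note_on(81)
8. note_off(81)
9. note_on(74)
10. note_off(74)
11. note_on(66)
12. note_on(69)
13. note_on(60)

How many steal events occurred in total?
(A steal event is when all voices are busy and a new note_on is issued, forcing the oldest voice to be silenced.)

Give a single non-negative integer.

Answer: 5

Derivation:
Op 1: note_on(65): voice 0 is free -> assigned | voices=[65 -]
Op 2: note_on(89): voice 1 is free -> assigned | voices=[65 89]
Op 3: note_on(68): all voices busy, STEAL voice 0 (pitch 65, oldest) -> assign | voices=[68 89]
Op 4: note_on(70): all voices busy, STEAL voice 1 (pitch 89, oldest) -> assign | voices=[68 70]
Op 5: note_on(79): all voices busy, STEAL voice 0 (pitch 68, oldest) -> assign | voices=[79 70]
Op 6: note_off(79): free voice 0 | voices=[- 70]
Op 7: note_on(81): voice 0 is free -> assigned | voices=[81 70]
Op 8: note_off(81): free voice 0 | voices=[- 70]
Op 9: note_on(74): voice 0 is free -> assigned | voices=[74 70]
Op 10: note_off(74): free voice 0 | voices=[- 70]
Op 11: note_on(66): voice 0 is free -> assigned | voices=[66 70]
Op 12: note_on(69): all voices busy, STEAL voice 1 (pitch 70, oldest) -> assign | voices=[66 69]
Op 13: note_on(60): all voices busy, STEAL voice 0 (pitch 66, oldest) -> assign | voices=[60 69]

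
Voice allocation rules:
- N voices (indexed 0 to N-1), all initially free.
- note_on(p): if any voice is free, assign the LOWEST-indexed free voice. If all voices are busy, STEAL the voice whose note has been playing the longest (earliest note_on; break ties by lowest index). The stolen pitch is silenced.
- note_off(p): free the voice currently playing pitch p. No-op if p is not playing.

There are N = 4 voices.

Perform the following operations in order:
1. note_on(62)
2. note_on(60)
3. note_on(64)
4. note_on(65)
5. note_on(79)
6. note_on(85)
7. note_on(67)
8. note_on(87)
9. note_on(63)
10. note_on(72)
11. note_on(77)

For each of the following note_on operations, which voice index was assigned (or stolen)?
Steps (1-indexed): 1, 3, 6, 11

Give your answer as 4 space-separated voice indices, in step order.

Op 1: note_on(62): voice 0 is free -> assigned | voices=[62 - - -]
Op 2: note_on(60): voice 1 is free -> assigned | voices=[62 60 - -]
Op 3: note_on(64): voice 2 is free -> assigned | voices=[62 60 64 -]
Op 4: note_on(65): voice 3 is free -> assigned | voices=[62 60 64 65]
Op 5: note_on(79): all voices busy, STEAL voice 0 (pitch 62, oldest) -> assign | voices=[79 60 64 65]
Op 6: note_on(85): all voices busy, STEAL voice 1 (pitch 60, oldest) -> assign | voices=[79 85 64 65]
Op 7: note_on(67): all voices busy, STEAL voice 2 (pitch 64, oldest) -> assign | voices=[79 85 67 65]
Op 8: note_on(87): all voices busy, STEAL voice 3 (pitch 65, oldest) -> assign | voices=[79 85 67 87]
Op 9: note_on(63): all voices busy, STEAL voice 0 (pitch 79, oldest) -> assign | voices=[63 85 67 87]
Op 10: note_on(72): all voices busy, STEAL voice 1 (pitch 85, oldest) -> assign | voices=[63 72 67 87]
Op 11: note_on(77): all voices busy, STEAL voice 2 (pitch 67, oldest) -> assign | voices=[63 72 77 87]

Answer: 0 2 1 2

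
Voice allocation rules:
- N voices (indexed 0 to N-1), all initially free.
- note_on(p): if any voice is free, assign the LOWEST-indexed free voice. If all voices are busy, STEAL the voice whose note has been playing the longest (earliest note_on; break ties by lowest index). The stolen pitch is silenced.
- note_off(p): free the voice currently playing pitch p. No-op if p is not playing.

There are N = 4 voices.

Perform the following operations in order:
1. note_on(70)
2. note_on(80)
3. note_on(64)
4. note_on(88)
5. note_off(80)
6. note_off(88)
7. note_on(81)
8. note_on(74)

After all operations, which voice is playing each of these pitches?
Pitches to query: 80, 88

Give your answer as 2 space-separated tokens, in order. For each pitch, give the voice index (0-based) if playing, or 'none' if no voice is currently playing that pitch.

Answer: none none

Derivation:
Op 1: note_on(70): voice 0 is free -> assigned | voices=[70 - - -]
Op 2: note_on(80): voice 1 is free -> assigned | voices=[70 80 - -]
Op 3: note_on(64): voice 2 is free -> assigned | voices=[70 80 64 -]
Op 4: note_on(88): voice 3 is free -> assigned | voices=[70 80 64 88]
Op 5: note_off(80): free voice 1 | voices=[70 - 64 88]
Op 6: note_off(88): free voice 3 | voices=[70 - 64 -]
Op 7: note_on(81): voice 1 is free -> assigned | voices=[70 81 64 -]
Op 8: note_on(74): voice 3 is free -> assigned | voices=[70 81 64 74]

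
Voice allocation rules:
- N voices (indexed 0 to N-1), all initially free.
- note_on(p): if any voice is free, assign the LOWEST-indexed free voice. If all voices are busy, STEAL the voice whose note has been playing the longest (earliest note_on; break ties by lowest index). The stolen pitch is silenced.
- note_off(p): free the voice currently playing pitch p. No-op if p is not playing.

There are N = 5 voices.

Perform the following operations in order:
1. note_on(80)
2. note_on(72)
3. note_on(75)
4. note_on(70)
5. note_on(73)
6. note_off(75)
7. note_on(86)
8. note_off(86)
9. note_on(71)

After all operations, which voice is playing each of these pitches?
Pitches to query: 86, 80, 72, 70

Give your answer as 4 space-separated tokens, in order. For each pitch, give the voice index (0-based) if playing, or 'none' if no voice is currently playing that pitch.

Op 1: note_on(80): voice 0 is free -> assigned | voices=[80 - - - -]
Op 2: note_on(72): voice 1 is free -> assigned | voices=[80 72 - - -]
Op 3: note_on(75): voice 2 is free -> assigned | voices=[80 72 75 - -]
Op 4: note_on(70): voice 3 is free -> assigned | voices=[80 72 75 70 -]
Op 5: note_on(73): voice 4 is free -> assigned | voices=[80 72 75 70 73]
Op 6: note_off(75): free voice 2 | voices=[80 72 - 70 73]
Op 7: note_on(86): voice 2 is free -> assigned | voices=[80 72 86 70 73]
Op 8: note_off(86): free voice 2 | voices=[80 72 - 70 73]
Op 9: note_on(71): voice 2 is free -> assigned | voices=[80 72 71 70 73]

Answer: none 0 1 3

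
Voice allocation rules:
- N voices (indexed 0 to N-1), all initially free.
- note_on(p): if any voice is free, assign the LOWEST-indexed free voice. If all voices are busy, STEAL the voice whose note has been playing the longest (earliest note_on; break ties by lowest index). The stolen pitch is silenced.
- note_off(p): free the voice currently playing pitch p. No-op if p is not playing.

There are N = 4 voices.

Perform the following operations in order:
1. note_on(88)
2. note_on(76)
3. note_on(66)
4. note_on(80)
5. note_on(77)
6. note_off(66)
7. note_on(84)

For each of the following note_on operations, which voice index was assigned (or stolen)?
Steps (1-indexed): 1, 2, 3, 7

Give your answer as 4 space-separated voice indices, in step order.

Answer: 0 1 2 2

Derivation:
Op 1: note_on(88): voice 0 is free -> assigned | voices=[88 - - -]
Op 2: note_on(76): voice 1 is free -> assigned | voices=[88 76 - -]
Op 3: note_on(66): voice 2 is free -> assigned | voices=[88 76 66 -]
Op 4: note_on(80): voice 3 is free -> assigned | voices=[88 76 66 80]
Op 5: note_on(77): all voices busy, STEAL voice 0 (pitch 88, oldest) -> assign | voices=[77 76 66 80]
Op 6: note_off(66): free voice 2 | voices=[77 76 - 80]
Op 7: note_on(84): voice 2 is free -> assigned | voices=[77 76 84 80]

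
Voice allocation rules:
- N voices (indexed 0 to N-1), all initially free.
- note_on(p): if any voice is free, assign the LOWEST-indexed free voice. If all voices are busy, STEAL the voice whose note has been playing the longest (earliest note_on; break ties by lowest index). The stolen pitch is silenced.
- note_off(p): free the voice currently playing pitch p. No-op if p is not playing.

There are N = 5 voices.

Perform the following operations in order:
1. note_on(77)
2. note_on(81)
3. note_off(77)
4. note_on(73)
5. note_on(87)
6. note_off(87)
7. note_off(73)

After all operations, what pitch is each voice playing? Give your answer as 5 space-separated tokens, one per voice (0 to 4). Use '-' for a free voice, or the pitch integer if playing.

Answer: - 81 - - -

Derivation:
Op 1: note_on(77): voice 0 is free -> assigned | voices=[77 - - - -]
Op 2: note_on(81): voice 1 is free -> assigned | voices=[77 81 - - -]
Op 3: note_off(77): free voice 0 | voices=[- 81 - - -]
Op 4: note_on(73): voice 0 is free -> assigned | voices=[73 81 - - -]
Op 5: note_on(87): voice 2 is free -> assigned | voices=[73 81 87 - -]
Op 6: note_off(87): free voice 2 | voices=[73 81 - - -]
Op 7: note_off(73): free voice 0 | voices=[- 81 - - -]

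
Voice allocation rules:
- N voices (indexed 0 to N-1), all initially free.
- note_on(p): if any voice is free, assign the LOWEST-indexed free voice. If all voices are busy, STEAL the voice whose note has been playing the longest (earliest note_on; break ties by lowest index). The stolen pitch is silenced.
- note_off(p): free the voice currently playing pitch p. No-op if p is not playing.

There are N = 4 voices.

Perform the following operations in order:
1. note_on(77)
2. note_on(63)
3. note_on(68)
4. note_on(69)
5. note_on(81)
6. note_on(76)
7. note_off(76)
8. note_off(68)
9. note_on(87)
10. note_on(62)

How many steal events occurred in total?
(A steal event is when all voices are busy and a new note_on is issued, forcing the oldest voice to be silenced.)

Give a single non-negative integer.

Op 1: note_on(77): voice 0 is free -> assigned | voices=[77 - - -]
Op 2: note_on(63): voice 1 is free -> assigned | voices=[77 63 - -]
Op 3: note_on(68): voice 2 is free -> assigned | voices=[77 63 68 -]
Op 4: note_on(69): voice 3 is free -> assigned | voices=[77 63 68 69]
Op 5: note_on(81): all voices busy, STEAL voice 0 (pitch 77, oldest) -> assign | voices=[81 63 68 69]
Op 6: note_on(76): all voices busy, STEAL voice 1 (pitch 63, oldest) -> assign | voices=[81 76 68 69]
Op 7: note_off(76): free voice 1 | voices=[81 - 68 69]
Op 8: note_off(68): free voice 2 | voices=[81 - - 69]
Op 9: note_on(87): voice 1 is free -> assigned | voices=[81 87 - 69]
Op 10: note_on(62): voice 2 is free -> assigned | voices=[81 87 62 69]

Answer: 2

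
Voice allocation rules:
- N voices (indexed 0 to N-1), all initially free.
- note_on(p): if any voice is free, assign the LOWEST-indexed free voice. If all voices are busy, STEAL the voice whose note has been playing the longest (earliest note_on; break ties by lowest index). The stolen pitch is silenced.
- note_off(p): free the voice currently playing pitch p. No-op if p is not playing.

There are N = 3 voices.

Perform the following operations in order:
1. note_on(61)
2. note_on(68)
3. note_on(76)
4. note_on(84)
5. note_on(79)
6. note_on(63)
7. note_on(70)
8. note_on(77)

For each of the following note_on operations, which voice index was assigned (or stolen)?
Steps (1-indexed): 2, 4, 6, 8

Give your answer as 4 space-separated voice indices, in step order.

Answer: 1 0 2 1

Derivation:
Op 1: note_on(61): voice 0 is free -> assigned | voices=[61 - -]
Op 2: note_on(68): voice 1 is free -> assigned | voices=[61 68 -]
Op 3: note_on(76): voice 2 is free -> assigned | voices=[61 68 76]
Op 4: note_on(84): all voices busy, STEAL voice 0 (pitch 61, oldest) -> assign | voices=[84 68 76]
Op 5: note_on(79): all voices busy, STEAL voice 1 (pitch 68, oldest) -> assign | voices=[84 79 76]
Op 6: note_on(63): all voices busy, STEAL voice 2 (pitch 76, oldest) -> assign | voices=[84 79 63]
Op 7: note_on(70): all voices busy, STEAL voice 0 (pitch 84, oldest) -> assign | voices=[70 79 63]
Op 8: note_on(77): all voices busy, STEAL voice 1 (pitch 79, oldest) -> assign | voices=[70 77 63]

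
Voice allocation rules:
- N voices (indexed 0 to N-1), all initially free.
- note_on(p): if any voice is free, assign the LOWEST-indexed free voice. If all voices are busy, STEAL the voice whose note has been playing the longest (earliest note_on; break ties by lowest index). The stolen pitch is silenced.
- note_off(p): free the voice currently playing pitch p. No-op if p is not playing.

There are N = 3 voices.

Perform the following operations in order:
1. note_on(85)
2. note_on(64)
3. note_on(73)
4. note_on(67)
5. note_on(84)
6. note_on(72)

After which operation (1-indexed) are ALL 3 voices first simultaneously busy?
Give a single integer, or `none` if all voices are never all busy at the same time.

Answer: 3

Derivation:
Op 1: note_on(85): voice 0 is free -> assigned | voices=[85 - -]
Op 2: note_on(64): voice 1 is free -> assigned | voices=[85 64 -]
Op 3: note_on(73): voice 2 is free -> assigned | voices=[85 64 73]
Op 4: note_on(67): all voices busy, STEAL voice 0 (pitch 85, oldest) -> assign | voices=[67 64 73]
Op 5: note_on(84): all voices busy, STEAL voice 1 (pitch 64, oldest) -> assign | voices=[67 84 73]
Op 6: note_on(72): all voices busy, STEAL voice 2 (pitch 73, oldest) -> assign | voices=[67 84 72]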